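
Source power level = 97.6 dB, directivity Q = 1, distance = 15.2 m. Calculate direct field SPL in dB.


Given values:
  Lw = 97.6 dB, Q = 1, r = 15.2 m
Formula: SPL = Lw + 10 * log10(Q / (4 * pi * r^2))
Compute 4 * pi * r^2 = 4 * pi * 15.2^2 = 2903.3343
Compute Q / denom = 1 / 2903.3343 = 0.00034443
Compute 10 * log10(0.00034443) = -34.629
SPL = 97.6 + (-34.629) = 62.97

62.97 dB


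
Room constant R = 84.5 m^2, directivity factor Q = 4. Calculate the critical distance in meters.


Given values:
  R = 84.5 m^2, Q = 4
Formula: d_c = 0.141 * sqrt(Q * R)
Compute Q * R = 4 * 84.5 = 338.0
Compute sqrt(338.0) = 18.3848
d_c = 0.141 * 18.3848 = 2.592

2.592 m


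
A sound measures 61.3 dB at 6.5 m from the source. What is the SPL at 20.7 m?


Given values:
  SPL1 = 61.3 dB, r1 = 6.5 m, r2 = 20.7 m
Formula: SPL2 = SPL1 - 20 * log10(r2 / r1)
Compute ratio: r2 / r1 = 20.7 / 6.5 = 3.1846
Compute log10: log10(3.1846) = 0.503055
Compute drop: 20 * 0.503055 = 10.0611
SPL2 = 61.3 - 10.0611 = 51.24

51.24 dB


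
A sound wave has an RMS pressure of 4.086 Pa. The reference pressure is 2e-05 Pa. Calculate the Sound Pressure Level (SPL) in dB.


Given values:
  p = 4.086 Pa
  p_ref = 2e-05 Pa
Formula: SPL = 20 * log10(p / p_ref)
Compute ratio: p / p_ref = 4.086 / 2e-05 = 204300
Compute log10: log10(204300) = 5.310268
Multiply: SPL = 20 * 5.310268 = 106.21

106.21 dB


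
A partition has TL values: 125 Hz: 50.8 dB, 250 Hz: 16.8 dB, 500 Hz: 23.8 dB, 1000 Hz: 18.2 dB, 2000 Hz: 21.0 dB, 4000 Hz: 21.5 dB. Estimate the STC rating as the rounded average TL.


Given TL values at each frequency:
  125 Hz: 50.8 dB
  250 Hz: 16.8 dB
  500 Hz: 23.8 dB
  1000 Hz: 18.2 dB
  2000 Hz: 21.0 dB
  4000 Hz: 21.5 dB
Formula: STC ~ round(average of TL values)
Sum = 50.8 + 16.8 + 23.8 + 18.2 + 21.0 + 21.5 = 152.1
Average = 152.1 / 6 = 25.35
Rounded: 25

25


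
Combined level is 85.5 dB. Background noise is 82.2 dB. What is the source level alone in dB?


Given values:
  L_total = 85.5 dB, L_bg = 82.2 dB
Formula: L_source = 10 * log10(10^(L_total/10) - 10^(L_bg/10))
Convert to linear:
  10^(85.5/10) = 354813389.2336
  10^(82.2/10) = 165958690.7438
Difference: 354813389.2336 - 165958690.7438 = 188854698.4898
L_source = 10 * log10(188854698.4898) = 82.76

82.76 dB


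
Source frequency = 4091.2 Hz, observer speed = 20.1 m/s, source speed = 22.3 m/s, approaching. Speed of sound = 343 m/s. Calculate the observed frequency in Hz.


Given values:
  f_s = 4091.2 Hz, v_o = 20.1 m/s, v_s = 22.3 m/s
  Direction: approaching
Formula: f_o = f_s * (c + v_o) / (c - v_s)
Numerator: c + v_o = 343 + 20.1 = 363.1
Denominator: c - v_s = 343 - 22.3 = 320.7
f_o = 4091.2 * 363.1 / 320.7 = 4632.1

4632.1 Hz


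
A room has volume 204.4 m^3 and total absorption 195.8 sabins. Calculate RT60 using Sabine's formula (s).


Given values:
  V = 204.4 m^3
  A = 195.8 sabins
Formula: RT60 = 0.161 * V / A
Numerator: 0.161 * 204.4 = 32.9084
RT60 = 32.9084 / 195.8 = 0.168

0.168 s


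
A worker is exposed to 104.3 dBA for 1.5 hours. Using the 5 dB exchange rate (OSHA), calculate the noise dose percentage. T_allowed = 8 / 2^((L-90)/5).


Given values:
  L = 104.3 dBA, T = 1.5 hours
Formula: T_allowed = 8 / 2^((L - 90) / 5)
Compute exponent: (104.3 - 90) / 5 = 2.86
Compute 2^(2.86) = 7.260153
T_allowed = 8 / 7.260153 = 1.101905 hours
Dose = (T / T_allowed) * 100
Dose = (1.5 / 1.101905) * 100 = 136.13

136.13 %


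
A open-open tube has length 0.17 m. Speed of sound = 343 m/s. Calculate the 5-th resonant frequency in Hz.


Given values:
  Tube type: open-open, L = 0.17 m, c = 343 m/s, n = 5
Formula: f_n = n * c / (2 * L)
Compute 2 * L = 2 * 0.17 = 0.34
f = 5 * 343 / 0.34
f = 5044.12

5044.12 Hz


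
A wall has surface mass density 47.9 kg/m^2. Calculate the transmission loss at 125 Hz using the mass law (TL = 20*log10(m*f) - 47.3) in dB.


Given values:
  m = 47.9 kg/m^2, f = 125 Hz
Formula: TL = 20 * log10(m * f) - 47.3
Compute m * f = 47.9 * 125 = 5987.5
Compute log10(5987.5) = 3.777246
Compute 20 * 3.777246 = 75.5449
TL = 75.5449 - 47.3 = 28.24

28.24 dB


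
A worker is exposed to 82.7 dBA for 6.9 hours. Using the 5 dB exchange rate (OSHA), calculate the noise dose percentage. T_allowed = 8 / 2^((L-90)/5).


Given values:
  L = 82.7 dBA, T = 6.9 hours
Formula: T_allowed = 8 / 2^((L - 90) / 5)
Compute exponent: (82.7 - 90) / 5 = -1.46
Compute 2^(-1.46) = 0.363493
T_allowed = 8 / 0.363493 = 22.008677 hours
Dose = (T / T_allowed) * 100
Dose = (6.9 / 22.008677) * 100 = 31.35

31.35 %


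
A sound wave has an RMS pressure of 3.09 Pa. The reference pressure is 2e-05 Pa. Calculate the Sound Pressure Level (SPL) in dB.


Given values:
  p = 3.09 Pa
  p_ref = 2e-05 Pa
Formula: SPL = 20 * log10(p / p_ref)
Compute ratio: p / p_ref = 3.09 / 2e-05 = 154500
Compute log10: log10(154500) = 5.188928
Multiply: SPL = 20 * 5.188928 = 103.78

103.78 dB


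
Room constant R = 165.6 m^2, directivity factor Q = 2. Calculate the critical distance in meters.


Given values:
  R = 165.6 m^2, Q = 2
Formula: d_c = 0.141 * sqrt(Q * R)
Compute Q * R = 2 * 165.6 = 331.2
Compute sqrt(331.2) = 18.1989
d_c = 0.141 * 18.1989 = 2.566

2.566 m


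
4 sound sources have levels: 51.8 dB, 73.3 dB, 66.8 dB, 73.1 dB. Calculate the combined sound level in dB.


Formula: L_total = 10 * log10( sum(10^(Li/10)) )
  Source 1: 10^(51.8/10) = 151356.1248
  Source 2: 10^(73.3/10) = 21379620.895
  Source 3: 10^(66.8/10) = 4786300.9232
  Source 4: 10^(73.1/10) = 20417379.4467
Sum of linear values = 46734657.3897
L_total = 10 * log10(46734657.3897) = 76.7

76.7 dB


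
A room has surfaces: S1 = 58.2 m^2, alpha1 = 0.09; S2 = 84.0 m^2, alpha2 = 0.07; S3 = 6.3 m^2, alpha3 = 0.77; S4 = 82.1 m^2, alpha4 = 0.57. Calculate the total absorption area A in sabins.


Given surfaces:
  Surface 1: 58.2 * 0.09 = 5.238
  Surface 2: 84.0 * 0.07 = 5.88
  Surface 3: 6.3 * 0.77 = 4.851
  Surface 4: 82.1 * 0.57 = 46.797
Formula: A = sum(Si * alpha_i)
A = 5.238 + 5.88 + 4.851 + 46.797
A = 62.77

62.77 sabins


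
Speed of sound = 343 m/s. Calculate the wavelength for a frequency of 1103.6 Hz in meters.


Given values:
  c = 343 m/s, f = 1103.6 Hz
Formula: lambda = c / f
lambda = 343 / 1103.6
lambda = 0.3108

0.3108 m


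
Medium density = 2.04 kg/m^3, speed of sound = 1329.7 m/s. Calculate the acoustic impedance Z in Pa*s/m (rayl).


Given values:
  rho = 2.04 kg/m^3
  c = 1329.7 m/s
Formula: Z = rho * c
Z = 2.04 * 1329.7
Z = 2712.59

2712.59 rayl


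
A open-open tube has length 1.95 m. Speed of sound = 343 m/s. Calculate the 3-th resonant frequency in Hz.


Given values:
  Tube type: open-open, L = 1.95 m, c = 343 m/s, n = 3
Formula: f_n = n * c / (2 * L)
Compute 2 * L = 2 * 1.95 = 3.9
f = 3 * 343 / 3.9
f = 263.85

263.85 Hz


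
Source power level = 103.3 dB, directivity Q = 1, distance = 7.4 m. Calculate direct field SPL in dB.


Given values:
  Lw = 103.3 dB, Q = 1, r = 7.4 m
Formula: SPL = Lw + 10 * log10(Q / (4 * pi * r^2))
Compute 4 * pi * r^2 = 4 * pi * 7.4^2 = 688.1345
Compute Q / denom = 1 / 688.1345 = 0.0014532
Compute 10 * log10(0.0014532) = -28.3767
SPL = 103.3 + (-28.3767) = 74.92

74.92 dB


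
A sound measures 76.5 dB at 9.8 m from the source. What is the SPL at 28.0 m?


Given values:
  SPL1 = 76.5 dB, r1 = 9.8 m, r2 = 28.0 m
Formula: SPL2 = SPL1 - 20 * log10(r2 / r1)
Compute ratio: r2 / r1 = 28.0 / 9.8 = 2.8571
Compute log10: log10(2.8571) = 0.455925
Compute drop: 20 * 0.455925 = 9.1185
SPL2 = 76.5 - 9.1185 = 67.38

67.38 dB


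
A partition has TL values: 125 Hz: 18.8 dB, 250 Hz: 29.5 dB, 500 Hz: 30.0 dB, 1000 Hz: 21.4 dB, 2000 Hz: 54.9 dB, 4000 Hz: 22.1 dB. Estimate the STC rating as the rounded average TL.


Given TL values at each frequency:
  125 Hz: 18.8 dB
  250 Hz: 29.5 dB
  500 Hz: 30.0 dB
  1000 Hz: 21.4 dB
  2000 Hz: 54.9 dB
  4000 Hz: 22.1 dB
Formula: STC ~ round(average of TL values)
Sum = 18.8 + 29.5 + 30.0 + 21.4 + 54.9 + 22.1 = 176.7
Average = 176.7 / 6 = 29.45
Rounded: 29

29


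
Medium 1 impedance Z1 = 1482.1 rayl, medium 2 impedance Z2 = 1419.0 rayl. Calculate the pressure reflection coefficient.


Given values:
  Z1 = 1482.1 rayl, Z2 = 1419.0 rayl
Formula: R = (Z2 - Z1) / (Z2 + Z1)
Numerator: Z2 - Z1 = 1419.0 - 1482.1 = -63.1
Denominator: Z2 + Z1 = 1419.0 + 1482.1 = 2901.1
R = -63.1 / 2901.1 = -0.0218

-0.0218


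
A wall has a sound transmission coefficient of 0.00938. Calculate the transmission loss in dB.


Given values:
  tau = 0.00938
Formula: TL = 10 * log10(1 / tau)
Compute 1 / tau = 1 / 0.00938 = 106.6098
Compute log10(106.6098) = 2.027797
TL = 10 * 2.027797 = 20.28

20.28 dB


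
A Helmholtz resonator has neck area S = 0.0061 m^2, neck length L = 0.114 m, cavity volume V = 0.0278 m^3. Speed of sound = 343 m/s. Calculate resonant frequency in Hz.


Given values:
  S = 0.0061 m^2, L = 0.114 m, V = 0.0278 m^3, c = 343 m/s
Formula: f = (c / (2*pi)) * sqrt(S / (V * L))
Compute V * L = 0.0278 * 0.114 = 0.0031692
Compute S / (V * L) = 0.0061 / 0.0031692 = 1.9248
Compute sqrt(1.9248) = 1.387372
Compute c / (2*pi) = 343 / 6.283185 = 54.590148
f = 54.590148 * 1.387372 = 75.74

75.74 Hz


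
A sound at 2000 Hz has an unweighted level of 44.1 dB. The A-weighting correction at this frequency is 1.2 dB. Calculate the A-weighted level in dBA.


Given values:
  SPL = 44.1 dB
  A-weighting at 2000 Hz = 1.2 dB
Formula: L_A = SPL + A_weight
L_A = 44.1 + (1.2)
L_A = 45.3

45.3 dBA


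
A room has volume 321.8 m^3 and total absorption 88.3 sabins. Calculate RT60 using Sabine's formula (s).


Given values:
  V = 321.8 m^3
  A = 88.3 sabins
Formula: RT60 = 0.161 * V / A
Numerator: 0.161 * 321.8 = 51.8098
RT60 = 51.8098 / 88.3 = 0.587

0.587 s


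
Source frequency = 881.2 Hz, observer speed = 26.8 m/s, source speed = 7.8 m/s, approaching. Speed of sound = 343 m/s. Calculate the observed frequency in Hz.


Given values:
  f_s = 881.2 Hz, v_o = 26.8 m/s, v_s = 7.8 m/s
  Direction: approaching
Formula: f_o = f_s * (c + v_o) / (c - v_s)
Numerator: c + v_o = 343 + 26.8 = 369.8
Denominator: c - v_s = 343 - 7.8 = 335.2
f_o = 881.2 * 369.8 / 335.2 = 972.16

972.16 Hz


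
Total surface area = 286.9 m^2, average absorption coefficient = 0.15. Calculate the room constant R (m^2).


Given values:
  S = 286.9 m^2, alpha = 0.15
Formula: R = S * alpha / (1 - alpha)
Numerator: 286.9 * 0.15 = 43.035
Denominator: 1 - 0.15 = 0.85
R = 43.035 / 0.85 = 50.63

50.63 m^2


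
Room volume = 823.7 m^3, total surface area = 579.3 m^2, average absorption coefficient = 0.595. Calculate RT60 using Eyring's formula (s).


Given values:
  V = 823.7 m^3, S = 579.3 m^2, alpha = 0.595
Formula: RT60 = 0.161 * V / (-S * ln(1 - alpha))
Compute ln(1 - 0.595) = ln(0.405) = -0.903868
Denominator: -579.3 * -0.903868 = 523.6107
Numerator: 0.161 * 823.7 = 132.6157
RT60 = 132.6157 / 523.6107 = 0.253

0.253 s


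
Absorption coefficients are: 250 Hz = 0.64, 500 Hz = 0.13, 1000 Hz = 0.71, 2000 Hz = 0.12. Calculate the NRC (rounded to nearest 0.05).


Given values:
  a_250 = 0.64, a_500 = 0.13
  a_1000 = 0.71, a_2000 = 0.12
Formula: NRC = (a250 + a500 + a1000 + a2000) / 4
Sum = 0.64 + 0.13 + 0.71 + 0.12 = 1.6
NRC = 1.6 / 4 = 0.4
Rounded to nearest 0.05: 0.4

0.4


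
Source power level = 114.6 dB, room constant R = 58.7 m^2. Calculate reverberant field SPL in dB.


Given values:
  Lw = 114.6 dB, R = 58.7 m^2
Formula: SPL = Lw + 10 * log10(4 / R)
Compute 4 / R = 4 / 58.7 = 0.068143
Compute 10 * log10(0.068143) = -11.6658
SPL = 114.6 + (-11.6658) = 102.93

102.93 dB


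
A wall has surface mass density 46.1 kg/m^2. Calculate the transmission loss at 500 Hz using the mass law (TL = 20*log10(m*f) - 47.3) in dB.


Given values:
  m = 46.1 kg/m^2, f = 500 Hz
Formula: TL = 20 * log10(m * f) - 47.3
Compute m * f = 46.1 * 500 = 23050.0
Compute log10(23050.0) = 4.362671
Compute 20 * 4.362671 = 87.2534
TL = 87.2534 - 47.3 = 39.95

39.95 dB


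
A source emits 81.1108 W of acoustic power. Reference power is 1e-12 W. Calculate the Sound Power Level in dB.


Given values:
  W = 81.1108 W
  W_ref = 1e-12 W
Formula: SWL = 10 * log10(W / W_ref)
Compute ratio: W / W_ref = 81110800000000
Compute log10: log10(81110800000000) = 13.909079
Multiply: SWL = 10 * 13.909079 = 139.09

139.09 dB


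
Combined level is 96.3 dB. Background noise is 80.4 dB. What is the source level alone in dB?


Given values:
  L_total = 96.3 dB, L_bg = 80.4 dB
Formula: L_source = 10 * log10(10^(L_total/10) - 10^(L_bg/10))
Convert to linear:
  10^(96.3/10) = 4265795188.0159
  10^(80.4/10) = 109647819.6143
Difference: 4265795188.0159 - 109647819.6143 = 4156147368.4016
L_source = 10 * log10(4156147368.4016) = 96.19

96.19 dB


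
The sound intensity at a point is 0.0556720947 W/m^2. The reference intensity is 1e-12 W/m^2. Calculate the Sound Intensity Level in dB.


Given values:
  I = 0.0556720947 W/m^2
  I_ref = 1e-12 W/m^2
Formula: SIL = 10 * log10(I / I_ref)
Compute ratio: I / I_ref = 55672094700
Compute log10: log10(55672094700) = 10.745638
Multiply: SIL = 10 * 10.745638 = 107.46

107.46 dB


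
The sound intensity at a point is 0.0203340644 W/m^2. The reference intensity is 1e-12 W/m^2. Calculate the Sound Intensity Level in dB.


Given values:
  I = 0.0203340644 W/m^2
  I_ref = 1e-12 W/m^2
Formula: SIL = 10 * log10(I / I_ref)
Compute ratio: I / I_ref = 20334064400
Compute log10: log10(20334064400) = 10.308224
Multiply: SIL = 10 * 10.308224 = 103.08

103.08 dB


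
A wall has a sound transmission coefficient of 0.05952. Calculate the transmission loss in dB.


Given values:
  tau = 0.05952
Formula: TL = 10 * log10(1 / tau)
Compute 1 / tau = 1 / 0.05952 = 16.8011
Compute log10(16.8011) = 1.225338
TL = 10 * 1.225338 = 12.25

12.25 dB


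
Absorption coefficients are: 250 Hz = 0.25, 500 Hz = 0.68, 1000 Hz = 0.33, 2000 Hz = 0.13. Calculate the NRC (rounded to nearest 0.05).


Given values:
  a_250 = 0.25, a_500 = 0.68
  a_1000 = 0.33, a_2000 = 0.13
Formula: NRC = (a250 + a500 + a1000 + a2000) / 4
Sum = 0.25 + 0.68 + 0.33 + 0.13 = 1.39
NRC = 1.39 / 4 = 0.3475
Rounded to nearest 0.05: 0.35

0.35


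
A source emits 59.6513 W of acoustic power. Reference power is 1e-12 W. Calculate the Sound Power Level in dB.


Given values:
  W = 59.6513 W
  W_ref = 1e-12 W
Formula: SWL = 10 * log10(W / W_ref)
Compute ratio: W / W_ref = 59651300000000
Compute log10: log10(59651300000000) = 13.77562
Multiply: SWL = 10 * 13.77562 = 137.76

137.76 dB


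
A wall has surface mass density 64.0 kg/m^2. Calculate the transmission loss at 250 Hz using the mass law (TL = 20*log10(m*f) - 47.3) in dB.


Given values:
  m = 64.0 kg/m^2, f = 250 Hz
Formula: TL = 20 * log10(m * f) - 47.3
Compute m * f = 64.0 * 250 = 16000.0
Compute log10(16000.0) = 4.20412
Compute 20 * 4.20412 = 84.0824
TL = 84.0824 - 47.3 = 36.78

36.78 dB


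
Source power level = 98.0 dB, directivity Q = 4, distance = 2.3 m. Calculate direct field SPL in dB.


Given values:
  Lw = 98.0 dB, Q = 4, r = 2.3 m
Formula: SPL = Lw + 10 * log10(Q / (4 * pi * r^2))
Compute 4 * pi * r^2 = 4 * pi * 2.3^2 = 66.4761
Compute Q / denom = 4 / 66.4761 = 0.060172
Compute 10 * log10(0.060172) = -12.2061
SPL = 98.0 + (-12.2061) = 85.79

85.79 dB


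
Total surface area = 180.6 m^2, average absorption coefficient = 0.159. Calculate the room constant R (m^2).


Given values:
  S = 180.6 m^2, alpha = 0.159
Formula: R = S * alpha / (1 - alpha)
Numerator: 180.6 * 0.159 = 28.7154
Denominator: 1 - 0.159 = 0.841
R = 28.7154 / 0.841 = 34.14

34.14 m^2


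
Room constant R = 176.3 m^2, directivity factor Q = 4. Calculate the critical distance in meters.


Given values:
  R = 176.3 m^2, Q = 4
Formula: d_c = 0.141 * sqrt(Q * R)
Compute Q * R = 4 * 176.3 = 705.2
Compute sqrt(705.2) = 26.5556
d_c = 0.141 * 26.5556 = 3.744

3.744 m


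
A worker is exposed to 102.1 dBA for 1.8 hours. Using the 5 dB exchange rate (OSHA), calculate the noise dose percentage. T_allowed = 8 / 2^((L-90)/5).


Given values:
  L = 102.1 dBA, T = 1.8 hours
Formula: T_allowed = 8 / 2^((L - 90) / 5)
Compute exponent: (102.1 - 90) / 5 = 2.42
Compute 2^(2.42) = 5.35171
T_allowed = 8 / 5.35171 = 1.494849 hours
Dose = (T / T_allowed) * 100
Dose = (1.8 / 1.494849) * 100 = 120.41

120.41 %


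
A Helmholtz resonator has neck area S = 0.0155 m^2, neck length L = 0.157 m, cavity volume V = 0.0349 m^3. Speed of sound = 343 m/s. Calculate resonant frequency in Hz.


Given values:
  S = 0.0155 m^2, L = 0.157 m, V = 0.0349 m^3, c = 343 m/s
Formula: f = (c / (2*pi)) * sqrt(S / (V * L))
Compute V * L = 0.0349 * 0.157 = 0.0054793
Compute S / (V * L) = 0.0155 / 0.0054793 = 2.8288
Compute sqrt(2.8288) = 1.681904
Compute c / (2*pi) = 343 / 6.283185 = 54.590148
f = 54.590148 * 1.681904 = 91.82

91.82 Hz


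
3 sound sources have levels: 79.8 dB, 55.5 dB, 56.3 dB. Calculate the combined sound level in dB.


Formula: L_total = 10 * log10( sum(10^(Li/10)) )
  Source 1: 10^(79.8/10) = 95499258.6021
  Source 2: 10^(55.5/10) = 354813.3892
  Source 3: 10^(56.3/10) = 426579.5188
Sum of linear values = 96280651.5101
L_total = 10 * log10(96280651.5101) = 79.84

79.84 dB


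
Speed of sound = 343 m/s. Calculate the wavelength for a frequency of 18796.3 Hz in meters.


Given values:
  c = 343 m/s, f = 18796.3 Hz
Formula: lambda = c / f
lambda = 343 / 18796.3
lambda = 0.0182

0.0182 m


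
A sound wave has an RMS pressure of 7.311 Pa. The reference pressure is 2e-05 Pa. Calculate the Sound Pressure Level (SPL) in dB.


Given values:
  p = 7.311 Pa
  p_ref = 2e-05 Pa
Formula: SPL = 20 * log10(p / p_ref)
Compute ratio: p / p_ref = 7.311 / 2e-05 = 365550
Compute log10: log10(365550) = 5.562947
Multiply: SPL = 20 * 5.562947 = 111.26

111.26 dB


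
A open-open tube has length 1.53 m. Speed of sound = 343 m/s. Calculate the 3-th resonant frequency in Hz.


Given values:
  Tube type: open-open, L = 1.53 m, c = 343 m/s, n = 3
Formula: f_n = n * c / (2 * L)
Compute 2 * L = 2 * 1.53 = 3.06
f = 3 * 343 / 3.06
f = 336.27

336.27 Hz


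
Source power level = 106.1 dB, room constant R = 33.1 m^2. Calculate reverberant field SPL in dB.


Given values:
  Lw = 106.1 dB, R = 33.1 m^2
Formula: SPL = Lw + 10 * log10(4 / R)
Compute 4 / R = 4 / 33.1 = 0.120846
Compute 10 * log10(0.120846) = -9.1777
SPL = 106.1 + (-9.1777) = 96.92

96.92 dB


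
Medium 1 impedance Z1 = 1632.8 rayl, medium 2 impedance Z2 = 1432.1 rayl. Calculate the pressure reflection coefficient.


Given values:
  Z1 = 1632.8 rayl, Z2 = 1432.1 rayl
Formula: R = (Z2 - Z1) / (Z2 + Z1)
Numerator: Z2 - Z1 = 1432.1 - 1632.8 = -200.7
Denominator: Z2 + Z1 = 1432.1 + 1632.8 = 3064.9
R = -200.7 / 3064.9 = -0.0655

-0.0655


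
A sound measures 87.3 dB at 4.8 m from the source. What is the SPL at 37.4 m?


Given values:
  SPL1 = 87.3 dB, r1 = 4.8 m, r2 = 37.4 m
Formula: SPL2 = SPL1 - 20 * log10(r2 / r1)
Compute ratio: r2 / r1 = 37.4 / 4.8 = 7.7917
Compute log10: log10(7.7917) = 0.891632
Compute drop: 20 * 0.891632 = 17.8326
SPL2 = 87.3 - 17.8326 = 69.47

69.47 dB


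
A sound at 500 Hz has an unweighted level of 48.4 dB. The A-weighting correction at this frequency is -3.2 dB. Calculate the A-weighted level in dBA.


Given values:
  SPL = 48.4 dB
  A-weighting at 500 Hz = -3.2 dB
Formula: L_A = SPL + A_weight
L_A = 48.4 + (-3.2)
L_A = 45.2

45.2 dBA


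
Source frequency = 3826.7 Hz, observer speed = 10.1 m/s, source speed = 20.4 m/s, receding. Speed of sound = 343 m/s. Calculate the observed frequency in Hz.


Given values:
  f_s = 3826.7 Hz, v_o = 10.1 m/s, v_s = 20.4 m/s
  Direction: receding
Formula: f_o = f_s * (c - v_o) / (c + v_s)
Numerator: c - v_o = 343 - 10.1 = 332.9
Denominator: c + v_s = 343 + 20.4 = 363.4
f_o = 3826.7 * 332.9 / 363.4 = 3505.53

3505.53 Hz


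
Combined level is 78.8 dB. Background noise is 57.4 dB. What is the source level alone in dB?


Given values:
  L_total = 78.8 dB, L_bg = 57.4 dB
Formula: L_source = 10 * log10(10^(L_total/10) - 10^(L_bg/10))
Convert to linear:
  10^(78.8/10) = 75857757.5029
  10^(57.4/10) = 549540.8739
Difference: 75857757.5029 - 549540.8739 = 75308216.629
L_source = 10 * log10(75308216.629) = 78.77

78.77 dB


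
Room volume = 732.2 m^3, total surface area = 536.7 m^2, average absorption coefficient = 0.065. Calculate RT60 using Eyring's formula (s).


Given values:
  V = 732.2 m^3, S = 536.7 m^2, alpha = 0.065
Formula: RT60 = 0.161 * V / (-S * ln(1 - alpha))
Compute ln(1 - 0.065) = ln(0.935) = -0.067209
Denominator: -536.7 * -0.067209 = 36.0711
Numerator: 0.161 * 732.2 = 117.8842
RT60 = 117.8842 / 36.0711 = 3.268

3.268 s


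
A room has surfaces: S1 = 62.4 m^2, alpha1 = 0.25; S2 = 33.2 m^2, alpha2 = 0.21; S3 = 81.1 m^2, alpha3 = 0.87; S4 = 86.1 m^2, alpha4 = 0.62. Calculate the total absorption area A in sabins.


Given surfaces:
  Surface 1: 62.4 * 0.25 = 15.6
  Surface 2: 33.2 * 0.21 = 6.972
  Surface 3: 81.1 * 0.87 = 70.557
  Surface 4: 86.1 * 0.62 = 53.382
Formula: A = sum(Si * alpha_i)
A = 15.6 + 6.972 + 70.557 + 53.382
A = 146.51

146.51 sabins


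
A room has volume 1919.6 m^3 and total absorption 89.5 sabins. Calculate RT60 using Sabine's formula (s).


Given values:
  V = 1919.6 m^3
  A = 89.5 sabins
Formula: RT60 = 0.161 * V / A
Numerator: 0.161 * 1919.6 = 309.0556
RT60 = 309.0556 / 89.5 = 3.453

3.453 s


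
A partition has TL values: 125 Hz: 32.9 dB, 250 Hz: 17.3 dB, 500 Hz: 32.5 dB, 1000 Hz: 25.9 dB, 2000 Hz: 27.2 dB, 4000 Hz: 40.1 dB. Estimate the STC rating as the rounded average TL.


Given TL values at each frequency:
  125 Hz: 32.9 dB
  250 Hz: 17.3 dB
  500 Hz: 32.5 dB
  1000 Hz: 25.9 dB
  2000 Hz: 27.2 dB
  4000 Hz: 40.1 dB
Formula: STC ~ round(average of TL values)
Sum = 32.9 + 17.3 + 32.5 + 25.9 + 27.2 + 40.1 = 175.9
Average = 175.9 / 6 = 29.32
Rounded: 29

29


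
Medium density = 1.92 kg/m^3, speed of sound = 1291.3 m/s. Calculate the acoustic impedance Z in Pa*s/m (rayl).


Given values:
  rho = 1.92 kg/m^3
  c = 1291.3 m/s
Formula: Z = rho * c
Z = 1.92 * 1291.3
Z = 2479.3

2479.3 rayl


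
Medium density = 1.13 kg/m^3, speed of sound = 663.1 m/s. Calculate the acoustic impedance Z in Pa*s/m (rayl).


Given values:
  rho = 1.13 kg/m^3
  c = 663.1 m/s
Formula: Z = rho * c
Z = 1.13 * 663.1
Z = 749.3

749.3 rayl


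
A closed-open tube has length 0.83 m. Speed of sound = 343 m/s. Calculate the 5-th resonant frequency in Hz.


Given values:
  Tube type: closed-open, L = 0.83 m, c = 343 m/s, n = 5
Formula: f_n = (2n - 1) * c / (4 * L)
Compute 2n - 1 = 2*5 - 1 = 9
Compute 4 * L = 4 * 0.83 = 3.32
f = 9 * 343 / 3.32
f = 929.82

929.82 Hz


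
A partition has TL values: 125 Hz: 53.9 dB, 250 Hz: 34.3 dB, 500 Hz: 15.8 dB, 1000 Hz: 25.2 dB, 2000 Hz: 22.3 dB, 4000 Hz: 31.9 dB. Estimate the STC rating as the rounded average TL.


Given TL values at each frequency:
  125 Hz: 53.9 dB
  250 Hz: 34.3 dB
  500 Hz: 15.8 dB
  1000 Hz: 25.2 dB
  2000 Hz: 22.3 dB
  4000 Hz: 31.9 dB
Formula: STC ~ round(average of TL values)
Sum = 53.9 + 34.3 + 15.8 + 25.2 + 22.3 + 31.9 = 183.4
Average = 183.4 / 6 = 30.57
Rounded: 31

31


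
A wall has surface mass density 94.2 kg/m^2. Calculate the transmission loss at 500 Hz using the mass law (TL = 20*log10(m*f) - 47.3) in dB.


Given values:
  m = 94.2 kg/m^2, f = 500 Hz
Formula: TL = 20 * log10(m * f) - 47.3
Compute m * f = 94.2 * 500 = 47100.0
Compute log10(47100.0) = 4.673021
Compute 20 * 4.673021 = 93.4604
TL = 93.4604 - 47.3 = 46.16

46.16 dB


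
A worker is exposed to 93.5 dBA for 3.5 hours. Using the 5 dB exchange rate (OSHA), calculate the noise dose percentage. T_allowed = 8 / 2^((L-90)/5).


Given values:
  L = 93.5 dBA, T = 3.5 hours
Formula: T_allowed = 8 / 2^((L - 90) / 5)
Compute exponent: (93.5 - 90) / 5 = 0.7
Compute 2^(0.7) = 1.624505
T_allowed = 8 / 1.624505 = 4.924577 hours
Dose = (T / T_allowed) * 100
Dose = (3.5 / 4.924577) * 100 = 71.07

71.07 %


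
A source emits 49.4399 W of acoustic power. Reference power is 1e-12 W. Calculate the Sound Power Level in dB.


Given values:
  W = 49.4399 W
  W_ref = 1e-12 W
Formula: SWL = 10 * log10(W / W_ref)
Compute ratio: W / W_ref = 49439900000000
Compute log10: log10(49439900000000) = 13.694078
Multiply: SWL = 10 * 13.694078 = 136.94

136.94 dB


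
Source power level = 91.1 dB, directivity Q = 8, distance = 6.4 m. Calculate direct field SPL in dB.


Given values:
  Lw = 91.1 dB, Q = 8, r = 6.4 m
Formula: SPL = Lw + 10 * log10(Q / (4 * pi * r^2))
Compute 4 * pi * r^2 = 4 * pi * 6.4^2 = 514.7185
Compute Q / denom = 8 / 514.7185 = 0.01554248
Compute 10 * log10(0.01554248) = -18.0848
SPL = 91.1 + (-18.0848) = 73.02

73.02 dB


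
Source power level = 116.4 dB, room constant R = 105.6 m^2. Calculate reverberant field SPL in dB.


Given values:
  Lw = 116.4 dB, R = 105.6 m^2
Formula: SPL = Lw + 10 * log10(4 / R)
Compute 4 / R = 4 / 105.6 = 0.037879
Compute 10 * log10(0.037879) = -14.216
SPL = 116.4 + (-14.216) = 102.18

102.18 dB


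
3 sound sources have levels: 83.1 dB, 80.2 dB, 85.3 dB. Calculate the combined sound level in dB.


Formula: L_total = 10 * log10( sum(10^(Li/10)) )
  Source 1: 10^(83.1/10) = 204173794.467
  Source 2: 10^(80.2/10) = 104712854.8051
  Source 3: 10^(85.3/10) = 338844156.1392
Sum of linear values = 647730805.4113
L_total = 10 * log10(647730805.4113) = 88.11

88.11 dB


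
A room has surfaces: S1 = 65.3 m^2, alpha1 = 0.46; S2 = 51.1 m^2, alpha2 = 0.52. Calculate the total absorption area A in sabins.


Given surfaces:
  Surface 1: 65.3 * 0.46 = 30.038
  Surface 2: 51.1 * 0.52 = 26.572
Formula: A = sum(Si * alpha_i)
A = 30.038 + 26.572
A = 56.61

56.61 sabins


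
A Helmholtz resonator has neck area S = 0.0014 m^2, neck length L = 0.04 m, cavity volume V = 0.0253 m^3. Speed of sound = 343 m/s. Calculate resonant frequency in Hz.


Given values:
  S = 0.0014 m^2, L = 0.04 m, V = 0.0253 m^3, c = 343 m/s
Formula: f = (c / (2*pi)) * sqrt(S / (V * L))
Compute V * L = 0.0253 * 0.04 = 0.001012
Compute S / (V * L) = 0.0014 / 0.001012 = 1.3834
Compute sqrt(1.3834) = 1.17618
Compute c / (2*pi) = 343 / 6.283185 = 54.590148
f = 54.590148 * 1.17618 = 64.21

64.21 Hz


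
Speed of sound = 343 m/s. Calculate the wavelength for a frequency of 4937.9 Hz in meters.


Given values:
  c = 343 m/s, f = 4937.9 Hz
Formula: lambda = c / f
lambda = 343 / 4937.9
lambda = 0.0695

0.0695 m


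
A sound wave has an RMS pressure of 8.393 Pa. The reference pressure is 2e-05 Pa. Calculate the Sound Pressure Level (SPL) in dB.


Given values:
  p = 8.393 Pa
  p_ref = 2e-05 Pa
Formula: SPL = 20 * log10(p / p_ref)
Compute ratio: p / p_ref = 8.393 / 2e-05 = 419650
Compute log10: log10(419650) = 5.622887
Multiply: SPL = 20 * 5.622887 = 112.46

112.46 dB


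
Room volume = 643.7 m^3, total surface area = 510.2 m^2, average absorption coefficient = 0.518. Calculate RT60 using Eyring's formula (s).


Given values:
  V = 643.7 m^3, S = 510.2 m^2, alpha = 0.518
Formula: RT60 = 0.161 * V / (-S * ln(1 - alpha))
Compute ln(1 - 0.518) = ln(0.482) = -0.729811
Denominator: -510.2 * -0.729811 = 372.3496
Numerator: 0.161 * 643.7 = 103.6357
RT60 = 103.6357 / 372.3496 = 0.278

0.278 s


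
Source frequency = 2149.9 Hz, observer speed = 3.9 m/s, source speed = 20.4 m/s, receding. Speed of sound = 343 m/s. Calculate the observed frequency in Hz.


Given values:
  f_s = 2149.9 Hz, v_o = 3.9 m/s, v_s = 20.4 m/s
  Direction: receding
Formula: f_o = f_s * (c - v_o) / (c + v_s)
Numerator: c - v_o = 343 - 3.9 = 339.1
Denominator: c + v_s = 343 + 20.4 = 363.4
f_o = 2149.9 * 339.1 / 363.4 = 2006.14

2006.14 Hz


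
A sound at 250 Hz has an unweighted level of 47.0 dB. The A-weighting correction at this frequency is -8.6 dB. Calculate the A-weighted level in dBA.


Given values:
  SPL = 47.0 dB
  A-weighting at 250 Hz = -8.6 dB
Formula: L_A = SPL + A_weight
L_A = 47.0 + (-8.6)
L_A = 38.4

38.4 dBA


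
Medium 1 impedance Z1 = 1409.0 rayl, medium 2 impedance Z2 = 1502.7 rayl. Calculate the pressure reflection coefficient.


Given values:
  Z1 = 1409.0 rayl, Z2 = 1502.7 rayl
Formula: R = (Z2 - Z1) / (Z2 + Z1)
Numerator: Z2 - Z1 = 1502.7 - 1409.0 = 93.7
Denominator: Z2 + Z1 = 1502.7 + 1409.0 = 2911.7
R = 93.7 / 2911.7 = 0.0322

0.0322


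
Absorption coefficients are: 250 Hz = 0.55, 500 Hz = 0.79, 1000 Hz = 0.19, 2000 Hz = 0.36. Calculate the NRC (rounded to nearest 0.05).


Given values:
  a_250 = 0.55, a_500 = 0.79
  a_1000 = 0.19, a_2000 = 0.36
Formula: NRC = (a250 + a500 + a1000 + a2000) / 4
Sum = 0.55 + 0.79 + 0.19 + 0.36 = 1.89
NRC = 1.89 / 4 = 0.4725
Rounded to nearest 0.05: 0.45

0.45


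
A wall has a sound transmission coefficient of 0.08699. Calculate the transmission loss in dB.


Given values:
  tau = 0.08699
Formula: TL = 10 * log10(1 / tau)
Compute 1 / tau = 1 / 0.08699 = 11.4956
Compute log10(11.4956) = 1.060532
TL = 10 * 1.060532 = 10.61

10.61 dB


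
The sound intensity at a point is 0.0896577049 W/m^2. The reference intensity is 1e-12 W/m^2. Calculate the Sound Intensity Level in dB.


Given values:
  I = 0.0896577049 W/m^2
  I_ref = 1e-12 W/m^2
Formula: SIL = 10 * log10(I / I_ref)
Compute ratio: I / I_ref = 89657704900
Compute log10: log10(89657704900) = 10.952588
Multiply: SIL = 10 * 10.952588 = 109.53

109.53 dB


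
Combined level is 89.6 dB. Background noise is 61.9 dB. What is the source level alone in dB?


Given values:
  L_total = 89.6 dB, L_bg = 61.9 dB
Formula: L_source = 10 * log10(10^(L_total/10) - 10^(L_bg/10))
Convert to linear:
  10^(89.6/10) = 912010839.3559
  10^(61.9/10) = 1548816.6189
Difference: 912010839.3559 - 1548816.6189 = 910462022.737
L_source = 10 * log10(910462022.737) = 89.59

89.59 dB


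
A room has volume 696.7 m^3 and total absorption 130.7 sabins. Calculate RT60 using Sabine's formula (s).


Given values:
  V = 696.7 m^3
  A = 130.7 sabins
Formula: RT60 = 0.161 * V / A
Numerator: 0.161 * 696.7 = 112.1687
RT60 = 112.1687 / 130.7 = 0.858

0.858 s


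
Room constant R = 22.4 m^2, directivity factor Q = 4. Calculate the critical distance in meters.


Given values:
  R = 22.4 m^2, Q = 4
Formula: d_c = 0.141 * sqrt(Q * R)
Compute Q * R = 4 * 22.4 = 89.6
Compute sqrt(89.6) = 9.4657
d_c = 0.141 * 9.4657 = 1.335

1.335 m


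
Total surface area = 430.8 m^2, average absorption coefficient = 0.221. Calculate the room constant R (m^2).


Given values:
  S = 430.8 m^2, alpha = 0.221
Formula: R = S * alpha / (1 - alpha)
Numerator: 430.8 * 0.221 = 95.2068
Denominator: 1 - 0.221 = 0.779
R = 95.2068 / 0.779 = 122.22

122.22 m^2


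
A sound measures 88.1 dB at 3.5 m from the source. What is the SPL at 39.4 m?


Given values:
  SPL1 = 88.1 dB, r1 = 3.5 m, r2 = 39.4 m
Formula: SPL2 = SPL1 - 20 * log10(r2 / r1)
Compute ratio: r2 / r1 = 39.4 / 3.5 = 11.2571
Compute log10: log10(11.2571) = 1.051427
Compute drop: 20 * 1.051427 = 21.0285
SPL2 = 88.1 - 21.0285 = 67.07

67.07 dB


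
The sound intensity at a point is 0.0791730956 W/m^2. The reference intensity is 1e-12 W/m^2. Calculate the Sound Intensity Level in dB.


Given values:
  I = 0.0791730956 W/m^2
  I_ref = 1e-12 W/m^2
Formula: SIL = 10 * log10(I / I_ref)
Compute ratio: I / I_ref = 79173095600
Compute log10: log10(79173095600) = 10.898578
Multiply: SIL = 10 * 10.898578 = 108.99

108.99 dB


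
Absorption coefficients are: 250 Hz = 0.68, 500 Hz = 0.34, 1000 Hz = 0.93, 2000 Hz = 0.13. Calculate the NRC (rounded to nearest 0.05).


Given values:
  a_250 = 0.68, a_500 = 0.34
  a_1000 = 0.93, a_2000 = 0.13
Formula: NRC = (a250 + a500 + a1000 + a2000) / 4
Sum = 0.68 + 0.34 + 0.93 + 0.13 = 2.08
NRC = 2.08 / 4 = 0.52
Rounded to nearest 0.05: 0.5

0.5


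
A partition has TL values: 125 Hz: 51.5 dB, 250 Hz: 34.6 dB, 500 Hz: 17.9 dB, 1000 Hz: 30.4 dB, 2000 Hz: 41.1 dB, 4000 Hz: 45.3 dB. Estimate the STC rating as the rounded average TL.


Given TL values at each frequency:
  125 Hz: 51.5 dB
  250 Hz: 34.6 dB
  500 Hz: 17.9 dB
  1000 Hz: 30.4 dB
  2000 Hz: 41.1 dB
  4000 Hz: 45.3 dB
Formula: STC ~ round(average of TL values)
Sum = 51.5 + 34.6 + 17.9 + 30.4 + 41.1 + 45.3 = 220.8
Average = 220.8 / 6 = 36.8
Rounded: 37

37


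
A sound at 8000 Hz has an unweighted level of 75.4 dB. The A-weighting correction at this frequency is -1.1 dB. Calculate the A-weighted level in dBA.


Given values:
  SPL = 75.4 dB
  A-weighting at 8000 Hz = -1.1 dB
Formula: L_A = SPL + A_weight
L_A = 75.4 + (-1.1)
L_A = 74.3

74.3 dBA


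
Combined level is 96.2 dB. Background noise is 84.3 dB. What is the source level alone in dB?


Given values:
  L_total = 96.2 dB, L_bg = 84.3 dB
Formula: L_source = 10 * log10(10^(L_total/10) - 10^(L_bg/10))
Convert to linear:
  10^(96.2/10) = 4168693834.7034
  10^(84.3/10) = 269153480.3927
Difference: 4168693834.7034 - 269153480.3927 = 3899540354.3107
L_source = 10 * log10(3899540354.3107) = 95.91

95.91 dB


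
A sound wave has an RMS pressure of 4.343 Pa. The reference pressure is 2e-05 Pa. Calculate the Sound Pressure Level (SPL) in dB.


Given values:
  p = 4.343 Pa
  p_ref = 2e-05 Pa
Formula: SPL = 20 * log10(p / p_ref)
Compute ratio: p / p_ref = 4.343 / 2e-05 = 217150
Compute log10: log10(217150) = 5.33676
Multiply: SPL = 20 * 5.33676 = 106.74

106.74 dB


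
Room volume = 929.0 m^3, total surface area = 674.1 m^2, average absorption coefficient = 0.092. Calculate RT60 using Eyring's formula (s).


Given values:
  V = 929.0 m^3, S = 674.1 m^2, alpha = 0.092
Formula: RT60 = 0.161 * V / (-S * ln(1 - alpha))
Compute ln(1 - 0.092) = ln(0.908) = -0.096511
Denominator: -674.1 * -0.096511 = 65.0581
Numerator: 0.161 * 929.0 = 149.569
RT60 = 149.569 / 65.0581 = 2.299

2.299 s


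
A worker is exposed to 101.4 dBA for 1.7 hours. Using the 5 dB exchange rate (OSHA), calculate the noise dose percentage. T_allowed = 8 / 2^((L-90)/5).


Given values:
  L = 101.4 dBA, T = 1.7 hours
Formula: T_allowed = 8 / 2^((L - 90) / 5)
Compute exponent: (101.4 - 90) / 5 = 2.28
Compute 2^(2.28) = 4.85678
T_allowed = 8 / 4.85678 = 1.647182 hours
Dose = (T / T_allowed) * 100
Dose = (1.7 / 1.647182) * 100 = 103.21

103.21 %


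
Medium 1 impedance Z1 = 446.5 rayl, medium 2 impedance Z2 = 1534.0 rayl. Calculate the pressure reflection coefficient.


Given values:
  Z1 = 446.5 rayl, Z2 = 1534.0 rayl
Formula: R = (Z2 - Z1) / (Z2 + Z1)
Numerator: Z2 - Z1 = 1534.0 - 446.5 = 1087.5
Denominator: Z2 + Z1 = 1534.0 + 446.5 = 1980.5
R = 1087.5 / 1980.5 = 0.5491

0.5491


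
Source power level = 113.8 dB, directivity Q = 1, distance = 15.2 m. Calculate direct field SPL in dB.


Given values:
  Lw = 113.8 dB, Q = 1, r = 15.2 m
Formula: SPL = Lw + 10 * log10(Q / (4 * pi * r^2))
Compute 4 * pi * r^2 = 4 * pi * 15.2^2 = 2903.3343
Compute Q / denom = 1 / 2903.3343 = 0.00034443
Compute 10 * log10(0.00034443) = -34.629
SPL = 113.8 + (-34.629) = 79.17

79.17 dB


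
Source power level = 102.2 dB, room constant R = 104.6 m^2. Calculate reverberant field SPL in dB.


Given values:
  Lw = 102.2 dB, R = 104.6 m^2
Formula: SPL = Lw + 10 * log10(4 / R)
Compute 4 / R = 4 / 104.6 = 0.038241
Compute 10 * log10(0.038241) = -14.1747
SPL = 102.2 + (-14.1747) = 88.03

88.03 dB


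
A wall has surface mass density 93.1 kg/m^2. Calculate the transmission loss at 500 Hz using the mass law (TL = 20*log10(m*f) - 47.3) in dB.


Given values:
  m = 93.1 kg/m^2, f = 500 Hz
Formula: TL = 20 * log10(m * f) - 47.3
Compute m * f = 93.1 * 500 = 46550.0
Compute log10(46550.0) = 4.66792
Compute 20 * 4.66792 = 93.3584
TL = 93.3584 - 47.3 = 46.06

46.06 dB


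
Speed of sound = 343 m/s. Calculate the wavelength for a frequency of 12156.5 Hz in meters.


Given values:
  c = 343 m/s, f = 12156.5 Hz
Formula: lambda = c / f
lambda = 343 / 12156.5
lambda = 0.0282

0.0282 m


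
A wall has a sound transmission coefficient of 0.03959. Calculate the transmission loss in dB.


Given values:
  tau = 0.03959
Formula: TL = 10 * log10(1 / tau)
Compute 1 / tau = 1 / 0.03959 = 25.2589
Compute log10(25.2589) = 1.402414
TL = 10 * 1.402414 = 14.02

14.02 dB


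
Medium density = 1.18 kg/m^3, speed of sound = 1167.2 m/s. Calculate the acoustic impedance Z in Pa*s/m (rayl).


Given values:
  rho = 1.18 kg/m^3
  c = 1167.2 m/s
Formula: Z = rho * c
Z = 1.18 * 1167.2
Z = 1377.3

1377.3 rayl


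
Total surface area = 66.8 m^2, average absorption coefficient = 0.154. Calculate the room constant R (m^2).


Given values:
  S = 66.8 m^2, alpha = 0.154
Formula: R = S * alpha / (1 - alpha)
Numerator: 66.8 * 0.154 = 10.2872
Denominator: 1 - 0.154 = 0.846
R = 10.2872 / 0.846 = 12.16

12.16 m^2


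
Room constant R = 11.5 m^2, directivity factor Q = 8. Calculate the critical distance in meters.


Given values:
  R = 11.5 m^2, Q = 8
Formula: d_c = 0.141 * sqrt(Q * R)
Compute Q * R = 8 * 11.5 = 92.0
Compute sqrt(92.0) = 9.5917
d_c = 0.141 * 9.5917 = 1.352

1.352 m


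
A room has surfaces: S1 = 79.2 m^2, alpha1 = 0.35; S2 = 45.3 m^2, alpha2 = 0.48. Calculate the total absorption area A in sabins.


Given surfaces:
  Surface 1: 79.2 * 0.35 = 27.72
  Surface 2: 45.3 * 0.48 = 21.744
Formula: A = sum(Si * alpha_i)
A = 27.72 + 21.744
A = 49.46

49.46 sabins


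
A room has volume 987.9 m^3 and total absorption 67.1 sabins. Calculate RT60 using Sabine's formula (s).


Given values:
  V = 987.9 m^3
  A = 67.1 sabins
Formula: RT60 = 0.161 * V / A
Numerator: 0.161 * 987.9 = 159.0519
RT60 = 159.0519 / 67.1 = 2.37

2.37 s


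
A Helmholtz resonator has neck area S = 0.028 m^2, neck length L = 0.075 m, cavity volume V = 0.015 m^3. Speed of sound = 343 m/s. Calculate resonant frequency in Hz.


Given values:
  S = 0.028 m^2, L = 0.075 m, V = 0.015 m^3, c = 343 m/s
Formula: f = (c / (2*pi)) * sqrt(S / (V * L))
Compute V * L = 0.015 * 0.075 = 0.001125
Compute S / (V * L) = 0.028 / 0.001125 = 24.8889
Compute sqrt(24.8889) = 4.988878
Compute c / (2*pi) = 343 / 6.283185 = 54.590148
f = 54.590148 * 4.988878 = 272.34

272.34 Hz


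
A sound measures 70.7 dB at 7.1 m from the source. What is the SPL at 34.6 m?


Given values:
  SPL1 = 70.7 dB, r1 = 7.1 m, r2 = 34.6 m
Formula: SPL2 = SPL1 - 20 * log10(r2 / r1)
Compute ratio: r2 / r1 = 34.6 / 7.1 = 4.8732
Compute log10: log10(4.8732) = 0.687814
Compute drop: 20 * 0.687814 = 13.7563
SPL2 = 70.7 - 13.7563 = 56.94

56.94 dB


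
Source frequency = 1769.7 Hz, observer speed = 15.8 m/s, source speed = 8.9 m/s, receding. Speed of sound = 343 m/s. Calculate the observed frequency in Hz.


Given values:
  f_s = 1769.7 Hz, v_o = 15.8 m/s, v_s = 8.9 m/s
  Direction: receding
Formula: f_o = f_s * (c - v_o) / (c + v_s)
Numerator: c - v_o = 343 - 15.8 = 327.2
Denominator: c + v_s = 343 + 8.9 = 351.9
f_o = 1769.7 * 327.2 / 351.9 = 1645.48

1645.48 Hz


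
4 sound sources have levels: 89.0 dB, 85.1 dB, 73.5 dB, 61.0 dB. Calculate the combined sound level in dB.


Formula: L_total = 10 * log10( sum(10^(Li/10)) )
  Source 1: 10^(89.0/10) = 794328234.7243
  Source 2: 10^(85.1/10) = 323593656.9296
  Source 3: 10^(73.5/10) = 22387211.3857
  Source 4: 10^(61.0/10) = 1258925.4118
Sum of linear values = 1141568028.4514
L_total = 10 * log10(1141568028.4514) = 90.58

90.58 dB


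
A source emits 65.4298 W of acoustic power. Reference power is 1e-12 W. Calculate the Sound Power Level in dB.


Given values:
  W = 65.4298 W
  W_ref = 1e-12 W
Formula: SWL = 10 * log10(W / W_ref)
Compute ratio: W / W_ref = 65429800000000
Compute log10: log10(65429800000000) = 13.815776
Multiply: SWL = 10 * 13.815776 = 138.16

138.16 dB


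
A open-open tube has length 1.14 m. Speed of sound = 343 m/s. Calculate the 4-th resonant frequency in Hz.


Given values:
  Tube type: open-open, L = 1.14 m, c = 343 m/s, n = 4
Formula: f_n = n * c / (2 * L)
Compute 2 * L = 2 * 1.14 = 2.28
f = 4 * 343 / 2.28
f = 601.75

601.75 Hz


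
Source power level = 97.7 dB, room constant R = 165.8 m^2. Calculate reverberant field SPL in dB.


Given values:
  Lw = 97.7 dB, R = 165.8 m^2
Formula: SPL = Lw + 10 * log10(4 / R)
Compute 4 / R = 4 / 165.8 = 0.024125
Compute 10 * log10(0.024125) = -16.1753
SPL = 97.7 + (-16.1753) = 81.52

81.52 dB
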